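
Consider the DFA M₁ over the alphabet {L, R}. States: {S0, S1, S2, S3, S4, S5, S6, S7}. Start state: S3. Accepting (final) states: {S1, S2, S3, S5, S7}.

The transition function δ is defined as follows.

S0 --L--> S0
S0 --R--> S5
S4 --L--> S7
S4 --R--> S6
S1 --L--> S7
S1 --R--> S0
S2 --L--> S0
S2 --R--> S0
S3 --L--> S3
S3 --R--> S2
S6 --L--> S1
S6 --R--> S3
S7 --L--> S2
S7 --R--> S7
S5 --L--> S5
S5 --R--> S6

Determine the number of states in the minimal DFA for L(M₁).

7

Reachable states from the start: {S0,S1,S2,S3,S5,S6,S7}. Unreachable: {S4} — drop them.
Start with accepting vs non-accepting: {S1,S2,S3,S5,S7} | {S0,S6}.
Split {S1,S2,S3,S5,S7} by δ(·,L) → {S1,S3,S5,S7} and {S2}.
Refine {S1,S3,S5,S7} on symbol L: members go to different blocks, giving {S1,S3,S5} and {S7}.
Split {S1,S3,S5} by δ(·,L) → {S3,S5} and {S1}.
Split {S3,S5} by δ(·,R) → {S3} and {S5}.
Split {S0,S6} by δ(·,L) → {S0} and {S6}.
The partition is now stable with 7 blocks: {S3} | {S0} | {S2} | {S7} | {S1} | {S5} | {S6}.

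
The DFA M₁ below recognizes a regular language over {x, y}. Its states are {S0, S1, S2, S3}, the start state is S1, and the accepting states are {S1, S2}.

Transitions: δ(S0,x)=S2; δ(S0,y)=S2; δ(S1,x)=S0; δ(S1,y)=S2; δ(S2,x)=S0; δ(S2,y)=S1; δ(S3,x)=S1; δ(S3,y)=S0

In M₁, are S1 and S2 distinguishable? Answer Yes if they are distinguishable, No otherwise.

First remove the unreachable states {S3}; 3 states remain.
P0 = {S1,S2} | {S0}.
The partition is now stable with 2 blocks: {S1,S2} | {S0}.
S1 and S2 lie in the same block of the stable partition, so they are equivalent — no string distinguishes them.

No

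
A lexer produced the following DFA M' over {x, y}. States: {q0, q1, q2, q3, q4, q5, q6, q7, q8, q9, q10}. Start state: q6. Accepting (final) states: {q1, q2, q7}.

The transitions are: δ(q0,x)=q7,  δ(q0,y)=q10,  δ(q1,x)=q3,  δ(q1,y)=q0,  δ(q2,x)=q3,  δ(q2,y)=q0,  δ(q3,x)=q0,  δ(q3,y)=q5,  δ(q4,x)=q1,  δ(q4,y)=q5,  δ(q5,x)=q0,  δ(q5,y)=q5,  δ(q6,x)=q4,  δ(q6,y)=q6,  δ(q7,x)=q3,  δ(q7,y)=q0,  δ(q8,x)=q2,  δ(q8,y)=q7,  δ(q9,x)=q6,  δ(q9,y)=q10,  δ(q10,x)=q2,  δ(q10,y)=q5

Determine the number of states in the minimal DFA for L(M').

Reachable states from the start: {q0,q1,q2,q3,q4,q5,q6,q7,q10}. Unreachable: {q8,q9} — drop them.
Initial partition by acceptance: {q1,q2,q7} | {q0,q3,q4,q5,q6,q10}.
Split {q0,q3,q4,q5,q6,q10} by δ(·,x) → {q0,q4,q10} and {q3,q5,q6}.
Refine {q0,q4,q10} on symbol y: members go to different blocks, giving {q4,q10} and {q0}.
On input x, block {q3,q5,q6} splits into {q3,q5} and {q6}.
No further refinement is possible. Final partition (5 blocks): {q1,q2,q7} | {q4,q10} | {q3,q5} | {q0} | {q6}.

5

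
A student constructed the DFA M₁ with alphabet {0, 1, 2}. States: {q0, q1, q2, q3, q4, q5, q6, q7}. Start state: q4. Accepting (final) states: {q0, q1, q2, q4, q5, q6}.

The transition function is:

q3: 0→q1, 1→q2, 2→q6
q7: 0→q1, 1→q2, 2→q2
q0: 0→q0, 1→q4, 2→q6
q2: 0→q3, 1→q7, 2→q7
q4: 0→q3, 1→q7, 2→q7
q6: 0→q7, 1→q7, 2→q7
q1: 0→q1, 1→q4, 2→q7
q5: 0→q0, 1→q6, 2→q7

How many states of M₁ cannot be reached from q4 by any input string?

Starting at q4 and following transitions, the reachable set is {q1, q2, q3, q4, q6, q7}. That leaves q0, q5 unreachable — 2 in total.

2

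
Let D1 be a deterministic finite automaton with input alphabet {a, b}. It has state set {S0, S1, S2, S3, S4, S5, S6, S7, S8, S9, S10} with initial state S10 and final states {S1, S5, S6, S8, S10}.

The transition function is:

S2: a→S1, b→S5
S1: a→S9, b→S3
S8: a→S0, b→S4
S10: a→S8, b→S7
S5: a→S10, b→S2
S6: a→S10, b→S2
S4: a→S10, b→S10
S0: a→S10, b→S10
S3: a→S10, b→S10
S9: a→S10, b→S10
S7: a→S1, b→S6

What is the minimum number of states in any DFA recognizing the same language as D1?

All states are reachable from the start state.
Start with accepting vs non-accepting: {S1,S5,S6,S8,S10} | {S0,S2,S3,S4,S7,S9}.
Split {S1,S5,S6,S8,S10} by δ(·,a) → {S5,S6,S10} and {S1,S8}.
Split {S5,S6,S10} by δ(·,a) → {S5,S6} and {S10}.
Refine {S0,S2,S3,S4,S7,S9} on symbol a: members go to different blocks, giving {S0,S3,S4,S9} and {S2,S7}.
The partition is now stable with 5 blocks: {S5,S6} | {S0,S3,S4,S9} | {S1,S8} | {S10} | {S2,S7}.

5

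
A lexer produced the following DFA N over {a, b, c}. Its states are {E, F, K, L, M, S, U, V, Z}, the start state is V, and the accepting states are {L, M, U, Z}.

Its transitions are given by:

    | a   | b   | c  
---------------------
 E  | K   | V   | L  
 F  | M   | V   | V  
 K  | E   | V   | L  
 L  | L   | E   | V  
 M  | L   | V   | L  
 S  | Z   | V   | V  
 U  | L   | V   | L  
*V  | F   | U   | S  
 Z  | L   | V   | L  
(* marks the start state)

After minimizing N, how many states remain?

Every state is reachable, so we keep all 9.
Start with accepting vs non-accepting: {L,M,U,Z} | {E,F,K,S,V}.
On input c, block {L,M,U,Z} splits into {M,U,Z} and {L}.
Refine {E,F,K,S,V} on symbol a: members go to different blocks, giving {E,K,V} and {F,S}.
Split {E,K,V} by δ(·,a) → {E,K} and {V}.
The partition is now stable with 5 blocks: {M,U,Z} | {E,K} | {L} | {F,S} | {V}.

5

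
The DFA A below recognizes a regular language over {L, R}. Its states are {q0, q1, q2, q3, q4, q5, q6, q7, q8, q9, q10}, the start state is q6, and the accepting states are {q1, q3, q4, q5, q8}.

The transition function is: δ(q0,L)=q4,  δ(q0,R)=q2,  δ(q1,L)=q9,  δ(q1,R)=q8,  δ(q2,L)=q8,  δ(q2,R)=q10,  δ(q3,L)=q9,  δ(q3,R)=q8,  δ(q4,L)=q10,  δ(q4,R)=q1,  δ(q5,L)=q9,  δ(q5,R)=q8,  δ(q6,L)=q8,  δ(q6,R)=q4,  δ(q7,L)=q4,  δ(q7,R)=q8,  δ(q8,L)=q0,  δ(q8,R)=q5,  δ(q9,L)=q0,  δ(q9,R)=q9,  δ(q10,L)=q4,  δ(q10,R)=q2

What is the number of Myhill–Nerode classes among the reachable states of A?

First remove the unreachable states {q3,q7}; 9 states remain.
Start with accepting vs non-accepting: {q1,q4,q5,q8} | {q0,q2,q6,q9,q10}.
Split {q0,q2,q6,q9,q10} by δ(·,L) → {q0,q2,q6,q10} and {q9}.
On input L, block {q1,q4,q5,q8} splits into {q1,q5} and {q4,q8}.
Split {q0,q2,q6,q10} by δ(·,R) → {q0,q2,q10} and {q6}.
Stable partition: {q1,q5} | {q0,q2,q10} | {q9} | {q4,q8} | {q6} — 5 equivalence classes.

5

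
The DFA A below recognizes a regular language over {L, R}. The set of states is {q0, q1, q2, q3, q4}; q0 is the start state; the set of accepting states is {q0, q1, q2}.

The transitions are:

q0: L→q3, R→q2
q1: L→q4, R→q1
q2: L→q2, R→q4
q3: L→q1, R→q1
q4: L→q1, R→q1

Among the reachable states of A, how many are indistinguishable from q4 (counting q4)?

2

Start with accepting vs non-accepting: {q0,q1,q2} | {q3,q4}.
Refine {q0,q1,q2} on symbol L: members go to different blocks, giving {q0,q1} and {q2}.
On input R, block {q0,q1} splits into {q0} and {q1}.
The partition is now stable with 4 blocks: {q0} | {q3,q4} | {q2} | {q1}.
The equivalence class containing q4 is {q3,q4}, of size 2.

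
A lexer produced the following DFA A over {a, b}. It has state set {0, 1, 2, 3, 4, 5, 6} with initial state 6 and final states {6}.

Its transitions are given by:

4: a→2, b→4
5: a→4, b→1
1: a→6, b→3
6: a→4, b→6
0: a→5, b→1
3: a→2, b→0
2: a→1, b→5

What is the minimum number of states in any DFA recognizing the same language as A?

Initial partition by acceptance: {6} | {0,1,2,3,4,5}.
Split {0,1,2,3,4,5} by δ(·,a) → {0,2,3,4,5} and {1}.
Refine {0,2,3,4,5} on symbol a: members go to different blocks, giving {0,3,4,5} and {2}.
On input a, block {0,3,4,5} splits into {0,5} and {3,4}.
Refine {0,5} on symbol a: members go to different blocks, giving {0} and {5}.
On input b, block {3,4} splits into {3} and {4}.
Stable partition: {6} | {0} | {1} | {2} | {3} | {5} | {4} — 7 equivalence classes.

7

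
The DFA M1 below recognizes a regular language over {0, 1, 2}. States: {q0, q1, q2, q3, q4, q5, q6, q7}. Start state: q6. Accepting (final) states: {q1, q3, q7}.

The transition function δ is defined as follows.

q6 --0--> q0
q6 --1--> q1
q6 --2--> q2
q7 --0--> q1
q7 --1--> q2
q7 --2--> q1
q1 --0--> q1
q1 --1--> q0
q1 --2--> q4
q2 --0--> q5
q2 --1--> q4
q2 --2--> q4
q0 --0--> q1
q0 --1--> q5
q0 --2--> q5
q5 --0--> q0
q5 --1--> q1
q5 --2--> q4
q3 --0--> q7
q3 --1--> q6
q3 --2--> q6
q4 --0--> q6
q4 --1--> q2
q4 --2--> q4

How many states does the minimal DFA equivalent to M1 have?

4

States {q3,q7} cannot be reached from the start state, so discard them.
P0 = {q1} | {q0,q2,q4,q5,q6}.
On input 0, block {q0,q2,q4,q5,q6} splits into {q2,q4,q5,q6} and {q0}.
Refine {q2,q4,q5,q6} on symbol 0: members go to different blocks, giving {q2,q4} and {q5,q6}.
No further refinement is possible. Final partition (4 blocks): {q1} | {q2,q4} | {q0} | {q5,q6}.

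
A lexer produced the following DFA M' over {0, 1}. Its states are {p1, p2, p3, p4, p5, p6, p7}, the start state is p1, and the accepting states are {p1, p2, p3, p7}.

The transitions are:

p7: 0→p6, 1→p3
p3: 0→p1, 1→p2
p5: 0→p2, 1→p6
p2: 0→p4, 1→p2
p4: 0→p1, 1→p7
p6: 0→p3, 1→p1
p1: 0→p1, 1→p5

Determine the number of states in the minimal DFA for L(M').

Every state is reachable, so we keep all 7.
P0 = {p1,p2,p3,p7} | {p4,p5,p6}.
On input 0, block {p1,p2,p3,p7} splits into {p1,p3} and {p2,p7}.
Refine {p1,p3} on symbol 1: members go to different blocks, giving {p1} and {p3}.
On input 0, block {p4,p5,p6} splits into {p4} and {p5} and {p6}.
On input 0, block {p2,p7} splits into {p2} and {p7}.
Stable partition: {p1} | {p4} | {p2} | {p3} | {p5} | {p6} | {p7} — 7 equivalence classes.

7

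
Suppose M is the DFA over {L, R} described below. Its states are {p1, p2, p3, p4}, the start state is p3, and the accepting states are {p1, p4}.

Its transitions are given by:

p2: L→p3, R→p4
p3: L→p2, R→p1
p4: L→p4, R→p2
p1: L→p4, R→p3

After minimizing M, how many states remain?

Every state is reachable, so we keep all 4.
Initial partition by acceptance: {p1,p4} | {p2,p3}.
Stable partition: {p1,p4} | {p2,p3} — 2 equivalence classes.

2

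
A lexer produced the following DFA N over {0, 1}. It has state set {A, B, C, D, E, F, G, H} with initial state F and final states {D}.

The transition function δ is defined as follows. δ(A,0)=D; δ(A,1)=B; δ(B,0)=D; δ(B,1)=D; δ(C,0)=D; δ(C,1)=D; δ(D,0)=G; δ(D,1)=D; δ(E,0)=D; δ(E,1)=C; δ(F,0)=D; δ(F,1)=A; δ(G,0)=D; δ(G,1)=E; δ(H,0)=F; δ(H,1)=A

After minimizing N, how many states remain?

States {H} cannot be reached from the start state, so discard them.
Start with accepting vs non-accepting: {D} | {A,B,C,E,F,G}.
Refine {A,B,C,E,F,G} on symbol 1: members go to different blocks, giving {A,E,F,G} and {B,C}.
Split {A,E,F,G} by δ(·,1) → {A,E} and {F,G}.
No further refinement is possible. Final partition (4 blocks): {D} | {A,E} | {B,C} | {F,G}.

4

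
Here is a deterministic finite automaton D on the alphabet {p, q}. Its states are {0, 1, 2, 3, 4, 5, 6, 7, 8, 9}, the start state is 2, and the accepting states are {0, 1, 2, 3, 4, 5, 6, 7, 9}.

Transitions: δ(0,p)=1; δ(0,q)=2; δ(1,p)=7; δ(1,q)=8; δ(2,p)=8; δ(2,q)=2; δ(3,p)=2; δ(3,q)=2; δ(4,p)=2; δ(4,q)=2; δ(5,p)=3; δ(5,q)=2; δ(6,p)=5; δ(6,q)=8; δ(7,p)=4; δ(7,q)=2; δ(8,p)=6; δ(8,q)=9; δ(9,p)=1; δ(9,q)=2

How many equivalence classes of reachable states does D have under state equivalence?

6

First remove the unreachable states {0}; 9 states remain.
Start with accepting vs non-accepting: {1,2,3,4,5,6,7,9} | {8}.
On input p, block {1,2,3,4,5,6,7,9} splits into {1,3,4,5,6,7,9} and {2}.
Split {1,3,4,5,6,7,9} by δ(·,p) → {1,5,6,7,9} and {3,4}.
On input p, block {1,5,6,7,9} splits into {1,6,9} and {5,7}.
Split {1,6,9} by δ(·,p) → {1,6} and {9}.
The partition is now stable with 6 blocks: {1,6} | {8} | {2} | {3,4} | {5,7} | {9}.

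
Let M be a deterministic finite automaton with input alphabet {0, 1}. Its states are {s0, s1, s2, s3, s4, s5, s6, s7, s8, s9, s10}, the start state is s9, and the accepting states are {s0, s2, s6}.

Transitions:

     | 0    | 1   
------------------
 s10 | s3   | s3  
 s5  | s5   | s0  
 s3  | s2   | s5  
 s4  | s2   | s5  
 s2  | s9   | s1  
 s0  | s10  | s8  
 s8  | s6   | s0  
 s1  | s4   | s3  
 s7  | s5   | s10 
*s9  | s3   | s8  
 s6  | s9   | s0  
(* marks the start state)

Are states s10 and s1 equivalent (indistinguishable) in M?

Yes

First remove the unreachable states {s7}; 10 states remain.
Start with accepting vs non-accepting: {s0,s2,s6} | {s1,s3,s4,s5,s8,s9,s10}.
Refine {s0,s2,s6} on symbol 1: members go to different blocks, giving {s0,s2} and {s6}.
On input 0, block {s1,s3,s4,s5,s8,s9,s10} splits into {s1,s5,s9,s10} and {s3,s4} and {s8}.
Refine {s0,s2} on symbol 1: members go to different blocks, giving {s0} and {s2}.
Split {s1,s5,s9,s10} by δ(·,0) → {s1,s9,s10} and {s5}.
Refine {s1,s9,s10} on symbol 1: members go to different blocks, giving {s1,s10} and {s9}.
Stable partition: {s0} | {s1,s10} | {s6} | {s3,s4} | {s8} | {s2} | {s5} | {s9} — 8 equivalence classes.
s10 and s1 lie in the same block of the stable partition, so they are equivalent — no string distinguishes them.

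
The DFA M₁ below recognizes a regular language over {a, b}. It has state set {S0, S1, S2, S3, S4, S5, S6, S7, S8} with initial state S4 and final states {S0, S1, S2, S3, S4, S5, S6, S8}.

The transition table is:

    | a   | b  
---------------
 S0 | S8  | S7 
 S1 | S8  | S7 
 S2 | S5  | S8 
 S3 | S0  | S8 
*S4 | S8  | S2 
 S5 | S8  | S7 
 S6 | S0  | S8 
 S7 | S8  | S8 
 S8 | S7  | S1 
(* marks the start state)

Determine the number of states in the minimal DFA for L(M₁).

First remove the unreachable states {S0,S3,S6}; 6 states remain.
Start with accepting vs non-accepting: {S1,S2,S4,S5,S8} | {S7}.
Split {S1,S2,S4,S5,S8} by δ(·,a) → {S1,S2,S4,S5} and {S8}.
On input a, block {S1,S2,S4,S5} splits into {S1,S4,S5} and {S2}.
Refine {S1,S4,S5} on symbol b: members go to different blocks, giving {S1,S5} and {S4}.
The partition is now stable with 5 blocks: {S1,S5} | {S7} | {S8} | {S2} | {S4}.

5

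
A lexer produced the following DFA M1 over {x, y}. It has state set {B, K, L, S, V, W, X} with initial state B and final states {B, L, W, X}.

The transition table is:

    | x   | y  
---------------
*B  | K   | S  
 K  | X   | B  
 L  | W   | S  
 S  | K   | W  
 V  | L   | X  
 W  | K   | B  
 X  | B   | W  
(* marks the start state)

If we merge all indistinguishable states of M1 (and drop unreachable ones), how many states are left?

Reachable states from the start: {B,K,S,W,X}. Unreachable: {L,V} — drop them.
P0 = {B,W,X} | {K,S}.
On input x, block {B,W,X} splits into {B,W} and {X}.
Split {B,W} by δ(·,y) → {W} and {B}.
On input x, block {K,S} splits into {K} and {S}.
Stable partition: {W} | {K} | {X} | {B} | {S} — 5 equivalence classes.

5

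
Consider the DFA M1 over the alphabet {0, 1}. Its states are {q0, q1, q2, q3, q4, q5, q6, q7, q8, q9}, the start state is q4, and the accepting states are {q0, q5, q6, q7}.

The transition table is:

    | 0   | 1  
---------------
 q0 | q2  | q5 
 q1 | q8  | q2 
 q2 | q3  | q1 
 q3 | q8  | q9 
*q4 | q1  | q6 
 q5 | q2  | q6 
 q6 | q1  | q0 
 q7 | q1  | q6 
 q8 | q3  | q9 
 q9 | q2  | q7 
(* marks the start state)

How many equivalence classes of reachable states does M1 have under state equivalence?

4

Every state is reachable, so we keep all 10.
Start with accepting vs non-accepting: {q0,q5,q6,q7} | {q1,q2,q3,q4,q8,q9}.
On input 1, block {q1,q2,q3,q4,q8,q9} splits into {q1,q2,q3,q8} and {q4,q9}.
On input 1, block {q1,q2,q3,q8} splits into {q1,q2} and {q3,q8}.
The partition is now stable with 4 blocks: {q0,q5,q6,q7} | {q1,q2} | {q4,q9} | {q3,q8}.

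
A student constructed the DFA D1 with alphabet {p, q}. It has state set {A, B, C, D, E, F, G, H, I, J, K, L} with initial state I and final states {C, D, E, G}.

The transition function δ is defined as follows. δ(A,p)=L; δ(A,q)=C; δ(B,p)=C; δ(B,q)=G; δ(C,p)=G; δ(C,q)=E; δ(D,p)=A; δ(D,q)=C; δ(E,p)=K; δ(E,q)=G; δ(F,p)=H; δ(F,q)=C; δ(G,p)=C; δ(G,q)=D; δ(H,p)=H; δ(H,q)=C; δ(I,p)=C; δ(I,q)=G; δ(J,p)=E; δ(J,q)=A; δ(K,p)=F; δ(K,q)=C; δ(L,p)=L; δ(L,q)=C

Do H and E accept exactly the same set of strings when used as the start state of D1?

No

States {B,J} cannot be reached from the start state, so discard them.
Start with accepting vs non-accepting: {C,D,E,G} | {A,F,H,I,K,L}.
On input p, block {C,D,E,G} splits into {C,G} and {D,E}.
Split {A,F,H,I,K,L} by δ(·,p) → {A,F,H,K,L} and {I}.
No further refinement is possible. Final partition (4 blocks): {C,G} | {A,F,H,K,L} | {D,E} | {I}.
H and E end up in different blocks, so they are distinguishable. For instance, the string 'ε' is accepted from only E.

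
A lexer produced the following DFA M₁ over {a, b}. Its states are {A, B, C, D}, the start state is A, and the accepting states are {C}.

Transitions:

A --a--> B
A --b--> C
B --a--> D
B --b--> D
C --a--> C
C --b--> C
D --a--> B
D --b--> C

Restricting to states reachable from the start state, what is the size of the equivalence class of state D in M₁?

2

P0 = {C} | {A,B,D}.
On input b, block {A,B,D} splits into {A,D} and {B}.
Stable partition: {C} | {A,D} | {B} — 3 equivalence classes.
State D belongs to the block {A,D}, which has 2 states.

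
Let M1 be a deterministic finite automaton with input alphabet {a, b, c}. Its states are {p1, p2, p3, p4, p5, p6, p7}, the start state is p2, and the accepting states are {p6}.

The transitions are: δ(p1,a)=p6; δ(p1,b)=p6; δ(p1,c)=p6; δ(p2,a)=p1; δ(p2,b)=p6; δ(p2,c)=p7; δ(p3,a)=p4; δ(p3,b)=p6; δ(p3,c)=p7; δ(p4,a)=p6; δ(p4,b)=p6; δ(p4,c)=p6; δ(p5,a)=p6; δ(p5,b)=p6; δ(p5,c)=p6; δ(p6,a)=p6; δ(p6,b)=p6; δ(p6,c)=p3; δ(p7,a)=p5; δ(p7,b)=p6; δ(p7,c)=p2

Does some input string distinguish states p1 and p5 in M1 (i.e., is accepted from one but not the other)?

No

Initial partition by acceptance: {p6} | {p1,p2,p3,p4,p5,p7}.
Split {p1,p2,p3,p4,p5,p7} by δ(·,a) → {p1,p4,p5} and {p2,p3,p7}.
Stable partition: {p6} | {p1,p4,p5} | {p2,p3,p7} — 3 equivalence classes.
p1 and p5 lie in the same block of the stable partition, so they are equivalent — no string distinguishes them.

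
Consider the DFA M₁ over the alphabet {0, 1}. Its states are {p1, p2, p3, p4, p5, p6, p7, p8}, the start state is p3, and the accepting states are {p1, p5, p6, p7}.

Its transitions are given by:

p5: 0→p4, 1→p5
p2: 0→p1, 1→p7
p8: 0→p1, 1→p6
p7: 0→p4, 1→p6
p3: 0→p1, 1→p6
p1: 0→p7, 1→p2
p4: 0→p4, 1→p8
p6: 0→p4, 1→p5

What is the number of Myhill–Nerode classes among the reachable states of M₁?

Start with accepting vs non-accepting: {p1,p5,p6,p7} | {p2,p3,p4,p8}.
Split {p1,p5,p6,p7} by δ(·,0) → {p5,p6,p7} and {p1}.
Split {p2,p3,p4,p8} by δ(·,0) → {p2,p3,p8} and {p4}.
The partition is now stable with 4 blocks: {p5,p6,p7} | {p2,p3,p8} | {p1} | {p4}.

4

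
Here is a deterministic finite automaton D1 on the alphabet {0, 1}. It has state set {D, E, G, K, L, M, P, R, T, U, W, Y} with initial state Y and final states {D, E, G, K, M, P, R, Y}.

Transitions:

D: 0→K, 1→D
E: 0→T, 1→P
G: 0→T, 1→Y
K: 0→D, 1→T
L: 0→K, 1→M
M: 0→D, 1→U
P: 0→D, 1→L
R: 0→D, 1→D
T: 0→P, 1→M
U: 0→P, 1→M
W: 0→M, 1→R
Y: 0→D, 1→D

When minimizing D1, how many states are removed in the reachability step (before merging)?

No path from Y leads to E, G, R, W; the other 8 states are all reachable.

4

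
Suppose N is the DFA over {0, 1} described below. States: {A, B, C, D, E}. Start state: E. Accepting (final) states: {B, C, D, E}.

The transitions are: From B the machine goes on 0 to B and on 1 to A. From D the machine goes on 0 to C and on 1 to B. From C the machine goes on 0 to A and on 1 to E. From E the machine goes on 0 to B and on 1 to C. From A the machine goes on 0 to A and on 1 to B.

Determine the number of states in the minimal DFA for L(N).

Reachable states from the start: {A,B,C,E}. Unreachable: {D} — drop them.
Initial partition by acceptance: {B,C,E} | {A}.
On input 0, block {B,C,E} splits into {B,E} and {C}.
Refine {B,E} on symbol 1: members go to different blocks, giving {B} and {E}.
No further refinement is possible. Final partition (4 blocks): {B} | {A} | {C} | {E}.

4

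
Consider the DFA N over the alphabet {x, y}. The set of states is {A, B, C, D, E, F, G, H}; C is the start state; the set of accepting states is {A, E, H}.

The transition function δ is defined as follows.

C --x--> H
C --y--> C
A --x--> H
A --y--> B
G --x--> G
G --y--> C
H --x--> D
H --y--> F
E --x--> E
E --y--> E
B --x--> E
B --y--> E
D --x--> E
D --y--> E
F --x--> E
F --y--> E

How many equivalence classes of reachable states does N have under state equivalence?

States {A,B,G} cannot be reached from the start state, so discard them.
P0 = {E,H} | {C,D,F}.
Split {E,H} by δ(·,x) → {E} and {H}.
Refine {C,D,F} on symbol x: members go to different blocks, giving {D,F} and {C}.
The partition is now stable with 4 blocks: {E} | {D,F} | {H} | {C}.

4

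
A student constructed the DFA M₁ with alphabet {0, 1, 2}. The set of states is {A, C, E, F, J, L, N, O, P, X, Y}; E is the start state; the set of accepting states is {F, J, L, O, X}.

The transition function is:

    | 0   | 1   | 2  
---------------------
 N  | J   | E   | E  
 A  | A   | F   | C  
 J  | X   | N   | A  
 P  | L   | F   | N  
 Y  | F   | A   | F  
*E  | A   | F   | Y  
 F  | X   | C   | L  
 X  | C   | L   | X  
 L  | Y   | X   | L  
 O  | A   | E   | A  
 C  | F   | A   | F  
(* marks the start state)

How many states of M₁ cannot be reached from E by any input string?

4

Starting at E and following transitions, the reachable set is {A, C, E, F, L, X, Y}. That leaves J, N, O, P unreachable — 4 in total.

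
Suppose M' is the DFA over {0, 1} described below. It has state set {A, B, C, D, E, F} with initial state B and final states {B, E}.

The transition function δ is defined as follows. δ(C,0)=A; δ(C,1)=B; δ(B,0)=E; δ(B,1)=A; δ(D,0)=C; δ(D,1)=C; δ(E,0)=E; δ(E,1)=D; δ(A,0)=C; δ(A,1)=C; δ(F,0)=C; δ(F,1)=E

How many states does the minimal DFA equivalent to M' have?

Reachable states from the start: {A,B,C,D,E}. Unreachable: {F} — drop them.
P0 = {B,E} | {A,C,D}.
Split {A,C,D} by δ(·,1) → {A,D} and {C}.
The partition is now stable with 3 blocks: {B,E} | {A,D} | {C}.

3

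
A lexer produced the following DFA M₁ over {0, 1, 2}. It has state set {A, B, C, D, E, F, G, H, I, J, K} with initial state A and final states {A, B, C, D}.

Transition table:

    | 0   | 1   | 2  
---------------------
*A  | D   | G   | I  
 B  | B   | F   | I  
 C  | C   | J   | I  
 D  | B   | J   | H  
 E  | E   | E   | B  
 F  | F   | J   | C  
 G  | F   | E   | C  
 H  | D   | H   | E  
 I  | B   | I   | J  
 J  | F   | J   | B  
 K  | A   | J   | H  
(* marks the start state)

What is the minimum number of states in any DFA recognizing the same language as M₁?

States {K} cannot be reached from the start state, so discard them.
P0 = {A,B,C,D} | {E,F,G,H,I,J}.
Split {E,F,G,H,I,J} by δ(·,0) → {E,F,G,J} and {H,I}.
No further refinement is possible. Final partition (3 blocks): {A,B,C,D} | {E,F,G,J} | {H,I}.

3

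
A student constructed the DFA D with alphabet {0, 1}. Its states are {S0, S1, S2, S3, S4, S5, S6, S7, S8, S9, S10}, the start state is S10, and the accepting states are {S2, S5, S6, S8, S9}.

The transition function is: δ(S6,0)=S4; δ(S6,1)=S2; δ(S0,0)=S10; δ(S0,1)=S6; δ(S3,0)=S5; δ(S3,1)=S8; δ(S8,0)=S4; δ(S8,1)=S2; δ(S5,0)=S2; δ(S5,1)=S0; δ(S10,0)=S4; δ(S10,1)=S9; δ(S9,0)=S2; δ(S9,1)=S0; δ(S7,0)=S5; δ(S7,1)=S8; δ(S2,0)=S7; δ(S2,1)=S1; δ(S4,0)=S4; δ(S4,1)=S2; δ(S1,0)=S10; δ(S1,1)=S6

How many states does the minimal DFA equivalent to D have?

7

Reachable states from the start: {S0,S1,S2,S4,S5,S6,S7,S8,S9,S10}. Unreachable: {S3} — drop them.
Start with accepting vs non-accepting: {S2,S5,S6,S8,S9} | {S0,S1,S4,S7,S10}.
Refine {S2,S5,S6,S8,S9} on symbol 0: members go to different blocks, giving {S2,S6,S8} and {S5,S9}.
On input 1, block {S2,S6,S8} splits into {S6,S8} and {S2}.
On input 0, block {S0,S1,S4,S7,S10} splits into {S0,S1,S4,S10} and {S7}.
On input 1, block {S0,S1,S4,S10} splits into {S0,S1} and {S4} and {S10}.
Stable partition: {S6,S8} | {S0,S1} | {S5,S9} | {S2} | {S7} | {S4} | {S10} — 7 equivalence classes.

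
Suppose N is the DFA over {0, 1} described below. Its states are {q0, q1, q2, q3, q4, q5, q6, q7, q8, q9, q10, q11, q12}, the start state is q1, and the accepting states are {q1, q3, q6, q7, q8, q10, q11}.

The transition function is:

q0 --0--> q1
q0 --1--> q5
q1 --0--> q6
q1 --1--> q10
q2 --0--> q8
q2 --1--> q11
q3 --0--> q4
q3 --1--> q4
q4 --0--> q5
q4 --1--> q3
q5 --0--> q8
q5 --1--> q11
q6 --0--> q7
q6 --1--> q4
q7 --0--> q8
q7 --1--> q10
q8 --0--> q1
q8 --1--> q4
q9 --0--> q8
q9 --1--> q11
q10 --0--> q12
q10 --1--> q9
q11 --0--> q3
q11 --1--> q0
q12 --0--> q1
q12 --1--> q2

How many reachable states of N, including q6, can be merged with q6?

2

Every state is reachable, so we keep all 13.
Start with accepting vs non-accepting: {q1,q3,q6,q7,q8,q10,q11} | {q0,q2,q4,q5,q9,q12}.
Refine {q1,q3,q6,q7,q8,q10,q11} on symbol 0: members go to different blocks, giving {q1,q6,q7,q8,q11} and {q3,q10}.
Refine {q1,q6,q7,q8,q11} on symbol 0: members go to different blocks, giving {q1,q6,q7,q8} and {q11}.
Refine {q1,q6,q7,q8} on symbol 1: members go to different blocks, giving {q1,q7} and {q6,q8}.
Split {q0,q2,q4,q5,q9,q12} by δ(·,0) → {q2,q5,q9} and {q0,q12} and {q4}.
Refine {q3,q10} on symbol 0: members go to different blocks, giving {q3} and {q10}.
Stable partition: {q1,q7} | {q2,q5,q9} | {q3} | {q11} | {q6,q8} | {q0,q12} | {q4} | {q10} — 8 equivalence classes.
State q6 belongs to the block {q6,q8}, which has 2 states.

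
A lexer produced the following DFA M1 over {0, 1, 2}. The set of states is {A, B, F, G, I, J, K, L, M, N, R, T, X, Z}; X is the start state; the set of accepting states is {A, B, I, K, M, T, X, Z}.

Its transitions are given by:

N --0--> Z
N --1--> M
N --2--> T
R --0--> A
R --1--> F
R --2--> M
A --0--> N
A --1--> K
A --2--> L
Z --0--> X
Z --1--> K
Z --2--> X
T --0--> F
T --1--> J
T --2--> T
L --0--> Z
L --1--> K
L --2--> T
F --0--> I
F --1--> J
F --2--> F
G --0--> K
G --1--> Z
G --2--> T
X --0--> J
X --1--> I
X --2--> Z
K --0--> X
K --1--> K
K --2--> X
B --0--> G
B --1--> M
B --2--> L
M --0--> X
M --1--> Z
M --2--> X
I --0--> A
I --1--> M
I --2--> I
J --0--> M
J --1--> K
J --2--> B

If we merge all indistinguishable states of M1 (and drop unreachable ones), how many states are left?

8

States {R} cannot be reached from the start state, so discard them.
P0 = {A,B,I,K,M,T,X,Z} | {F,G,J,L,N}.
On input 0, block {A,B,I,K,M,T,X,Z} splits into {I,K,M,Z} and {A,B,T,X}.
Split {I,K,M,Z} by δ(·,2) → {K,M,Z} and {I}.
On input 0, block {F,G,J,L,N} splits into {G,J,L,N} and {F}.
On input 0, block {A,B,T,X} splits into {A,B,X} and {T}.
Split {G,J,L,N} by δ(·,2) → {G,L,N} and {J}.
Refine {A,B,X} on symbol 0: members go to different blocks, giving {A,B} and {X}.
Stable partition: {K,M,Z} | {G,L,N} | {A,B} | {I} | {F} | {T} | {J} | {X} — 8 equivalence classes.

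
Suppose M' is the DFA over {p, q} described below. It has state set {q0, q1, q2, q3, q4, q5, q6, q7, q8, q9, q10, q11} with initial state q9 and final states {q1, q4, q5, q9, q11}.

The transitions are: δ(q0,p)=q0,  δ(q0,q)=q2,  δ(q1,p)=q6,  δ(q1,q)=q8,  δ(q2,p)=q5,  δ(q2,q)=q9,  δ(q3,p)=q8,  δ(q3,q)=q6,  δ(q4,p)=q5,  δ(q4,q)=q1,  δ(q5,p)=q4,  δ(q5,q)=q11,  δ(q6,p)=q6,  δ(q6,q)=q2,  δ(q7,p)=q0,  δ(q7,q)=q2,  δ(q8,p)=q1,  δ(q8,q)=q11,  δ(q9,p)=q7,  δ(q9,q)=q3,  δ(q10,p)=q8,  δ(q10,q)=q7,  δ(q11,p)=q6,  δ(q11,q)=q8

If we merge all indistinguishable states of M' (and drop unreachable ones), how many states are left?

Reachable states from the start: {q0,q1,q2,q3,q4,q5,q6,q7,q8,q9,q11}. Unreachable: {q10} — drop them.
P0 = {q1,q4,q5,q9,q11} | {q0,q2,q3,q6,q7,q8}.
On input p, block {q1,q4,q5,q9,q11} splits into {q1,q9,q11} and {q4,q5}.
On input p, block {q0,q2,q3,q6,q7,q8} splits into {q0,q3,q6,q7} and {q2} and {q8}.
Refine {q1,q9,q11} on symbol q: members go to different blocks, giving {q1,q11} and {q9}.
Split {q0,q3,q6,q7} by δ(·,p) → {q0,q6,q7} and {q3}.
The partition is now stable with 7 blocks: {q1,q11} | {q0,q6,q7} | {q4,q5} | {q2} | {q8} | {q9} | {q3}.

7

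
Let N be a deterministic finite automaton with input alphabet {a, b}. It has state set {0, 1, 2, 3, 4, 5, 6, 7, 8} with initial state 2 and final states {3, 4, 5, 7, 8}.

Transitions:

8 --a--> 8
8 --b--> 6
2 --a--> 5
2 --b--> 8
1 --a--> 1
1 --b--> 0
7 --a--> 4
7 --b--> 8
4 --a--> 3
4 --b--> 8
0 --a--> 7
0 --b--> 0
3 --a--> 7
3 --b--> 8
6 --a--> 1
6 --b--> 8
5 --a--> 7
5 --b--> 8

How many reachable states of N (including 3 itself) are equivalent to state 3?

Initial partition by acceptance: {3,4,5,7,8} | {0,1,2,6}.
Refine {3,4,5,7,8} on symbol b: members go to different blocks, giving {3,4,5,7} and {8}.
On input a, block {0,1,2,6} splits into {0,2} and {1,6}.
Refine {0,2} on symbol b: members go to different blocks, giving {0} and {2}.
Split {1,6} by δ(·,b) → {1} and {6}.
No further refinement is possible. Final partition (6 blocks): {3,4,5,7} | {0} | {8} | {1} | {2} | {6}.
State 3 belongs to the block {3,4,5,7}, which has 4 states.

4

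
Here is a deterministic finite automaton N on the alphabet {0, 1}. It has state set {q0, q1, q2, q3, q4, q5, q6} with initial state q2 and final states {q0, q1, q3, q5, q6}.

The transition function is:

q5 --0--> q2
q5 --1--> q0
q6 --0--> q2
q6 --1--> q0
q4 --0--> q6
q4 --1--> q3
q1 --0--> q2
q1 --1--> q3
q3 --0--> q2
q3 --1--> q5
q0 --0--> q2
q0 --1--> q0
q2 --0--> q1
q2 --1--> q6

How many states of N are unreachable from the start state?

No path from q2 leads to q4; the other 6 states are all reachable.

1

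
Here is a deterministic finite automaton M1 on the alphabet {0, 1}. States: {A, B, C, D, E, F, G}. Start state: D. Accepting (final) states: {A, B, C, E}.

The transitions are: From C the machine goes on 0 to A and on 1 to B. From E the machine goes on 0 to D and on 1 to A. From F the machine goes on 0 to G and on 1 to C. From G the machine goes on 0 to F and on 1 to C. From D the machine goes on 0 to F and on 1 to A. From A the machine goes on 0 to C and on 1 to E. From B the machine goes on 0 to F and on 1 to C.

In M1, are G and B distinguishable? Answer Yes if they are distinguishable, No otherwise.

All states are reachable from the start state.
P0 = {A,B,C,E} | {D,F,G}.
Split {A,B,C,E} by δ(·,0) → {A,C} and {B,E}.
The partition is now stable with 3 blocks: {A,C} | {D,F,G} | {B,E}.
G and B end up in different blocks, so they are distinguishable. For instance, the string 'ε' is accepted from only B.

Yes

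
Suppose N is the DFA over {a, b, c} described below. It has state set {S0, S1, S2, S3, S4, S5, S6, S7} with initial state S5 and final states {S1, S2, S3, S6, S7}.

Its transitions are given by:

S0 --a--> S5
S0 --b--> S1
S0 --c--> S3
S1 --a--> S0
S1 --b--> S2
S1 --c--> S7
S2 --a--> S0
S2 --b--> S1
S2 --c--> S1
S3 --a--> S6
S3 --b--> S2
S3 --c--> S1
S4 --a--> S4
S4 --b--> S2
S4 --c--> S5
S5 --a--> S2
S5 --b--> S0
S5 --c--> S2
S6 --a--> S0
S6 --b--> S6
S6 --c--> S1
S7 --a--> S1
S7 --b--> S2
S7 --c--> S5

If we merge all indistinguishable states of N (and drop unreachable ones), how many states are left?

7

First remove the unreachable states {S4}; 7 states remain.
P0 = {S1,S2,S3,S6,S7} | {S0,S5}.
On input a, block {S1,S2,S3,S6,S7} splits into {S1,S2,S6} and {S3,S7}.
Split {S1,S2,S6} by δ(·,c) → {S2,S6} and {S1}.
On input b, block {S2,S6} splits into {S2} and {S6}.
On input a, block {S0,S5} splits into {S0} and {S5}.
Split {S3,S7} by δ(·,a) → {S3} and {S7}.
The partition is now stable with 7 blocks: {S2} | {S0} | {S3} | {S1} | {S6} | {S5} | {S7}.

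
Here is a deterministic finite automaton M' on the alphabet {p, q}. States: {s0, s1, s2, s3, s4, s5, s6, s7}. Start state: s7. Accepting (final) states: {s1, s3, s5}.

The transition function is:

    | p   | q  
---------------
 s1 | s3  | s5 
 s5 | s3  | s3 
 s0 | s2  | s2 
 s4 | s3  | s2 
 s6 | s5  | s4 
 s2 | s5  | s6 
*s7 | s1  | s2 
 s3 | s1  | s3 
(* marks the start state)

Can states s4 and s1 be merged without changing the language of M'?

First remove the unreachable states {s0}; 7 states remain.
P0 = {s1,s3,s5} | {s2,s4,s6,s7}.
No further refinement is possible. Final partition (2 blocks): {s1,s3,s5} | {s2,s4,s6,s7}.
s4 and s1 end up in different blocks, so they are distinguishable. For instance, the string 'ε' is accepted from only s1.

No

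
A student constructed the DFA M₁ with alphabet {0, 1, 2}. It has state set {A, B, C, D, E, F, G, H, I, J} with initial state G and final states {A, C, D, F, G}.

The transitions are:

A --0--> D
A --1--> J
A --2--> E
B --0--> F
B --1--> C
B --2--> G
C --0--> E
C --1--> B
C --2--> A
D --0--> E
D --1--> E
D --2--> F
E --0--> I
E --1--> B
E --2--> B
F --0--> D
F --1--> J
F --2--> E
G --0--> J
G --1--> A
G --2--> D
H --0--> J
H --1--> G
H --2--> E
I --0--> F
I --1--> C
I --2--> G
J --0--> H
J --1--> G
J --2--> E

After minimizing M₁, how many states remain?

7

P0 = {A,C,D,F,G} | {B,E,H,I,J}.
Split {A,C,D,F,G} by δ(·,0) → {C,D,G} and {A,F}.
On input 1, block {C,D,G} splits into {C,D} and {G}.
Refine {B,E,H,I,J} on symbol 0: members go to different blocks, giving {E,H,J} and {B,I}.
Refine {C,D} on symbol 1: members go to different blocks, giving {C} and {D}.
Refine {E,H,J} on symbol 0: members go to different blocks, giving {H,J} and {E}.
No further refinement is possible. Final partition (7 blocks): {C} | {H,J} | {A,F} | {G} | {B,I} | {D} | {E}.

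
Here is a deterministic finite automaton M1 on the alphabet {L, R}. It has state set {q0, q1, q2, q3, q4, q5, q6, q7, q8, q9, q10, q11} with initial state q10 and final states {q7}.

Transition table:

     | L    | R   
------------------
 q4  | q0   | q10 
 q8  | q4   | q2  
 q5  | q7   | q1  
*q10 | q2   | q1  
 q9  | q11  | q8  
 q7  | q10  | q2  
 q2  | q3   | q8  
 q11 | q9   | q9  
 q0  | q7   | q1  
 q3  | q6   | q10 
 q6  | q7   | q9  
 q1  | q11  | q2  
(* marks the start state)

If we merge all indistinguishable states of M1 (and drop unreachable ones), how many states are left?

7

States {q5} cannot be reached from the start state, so discard them.
Initial partition by acceptance: {q7} | {q0,q1,q2,q3,q4,q6,q8,q9,q10,q11}.
Refine {q0,q1,q2,q3,q4,q6,q8,q9,q10,q11} on symbol L: members go to different blocks, giving {q1,q2,q3,q4,q8,q9,q10,q11} and {q0,q6}.
Refine {q1,q2,q3,q4,q8,q9,q10,q11} on symbol L: members go to different blocks, giving {q1,q2,q8,q9,q10,q11} and {q3,q4}.
Refine {q1,q2,q8,q9,q10,q11} on symbol L: members go to different blocks, giving {q1,q9,q10,q11} and {q2,q8}.
On input L, block {q1,q9,q10,q11} splits into {q1,q9,q11} and {q10}.
Split {q1,q9,q11} by δ(·,R) → {q1,q9} and {q11}.
Stable partition: {q7} | {q1,q9} | {q0,q6} | {q3,q4} | {q2,q8} | {q10} | {q11} — 7 equivalence classes.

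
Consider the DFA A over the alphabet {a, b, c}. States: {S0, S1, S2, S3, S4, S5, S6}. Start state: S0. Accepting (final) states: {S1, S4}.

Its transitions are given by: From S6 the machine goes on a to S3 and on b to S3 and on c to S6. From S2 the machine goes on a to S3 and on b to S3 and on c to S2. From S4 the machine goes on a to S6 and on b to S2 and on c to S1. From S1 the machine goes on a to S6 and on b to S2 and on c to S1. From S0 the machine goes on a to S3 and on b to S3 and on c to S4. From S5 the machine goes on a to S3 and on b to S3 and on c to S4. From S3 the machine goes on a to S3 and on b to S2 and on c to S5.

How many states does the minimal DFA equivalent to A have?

4

All states are reachable from the start state.
P0 = {S1,S4} | {S0,S2,S3,S5,S6}.
On input c, block {S0,S2,S3,S5,S6} splits into {S2,S3,S6} and {S0,S5}.
On input c, block {S2,S3,S6} splits into {S2,S6} and {S3}.
Stable partition: {S1,S4} | {S2,S6} | {S0,S5} | {S3} — 4 equivalence classes.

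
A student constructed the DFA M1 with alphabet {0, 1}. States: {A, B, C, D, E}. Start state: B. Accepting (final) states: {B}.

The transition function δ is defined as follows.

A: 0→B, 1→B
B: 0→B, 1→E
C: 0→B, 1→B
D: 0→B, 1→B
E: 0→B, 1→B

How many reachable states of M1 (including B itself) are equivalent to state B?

First remove the unreachable states {A,C,D}; 2 states remain.
P0 = {B} | {E}.
No further refinement is possible. Final partition (2 blocks): {B} | {E}.
The equivalence class containing B is {B}, of size 1.

1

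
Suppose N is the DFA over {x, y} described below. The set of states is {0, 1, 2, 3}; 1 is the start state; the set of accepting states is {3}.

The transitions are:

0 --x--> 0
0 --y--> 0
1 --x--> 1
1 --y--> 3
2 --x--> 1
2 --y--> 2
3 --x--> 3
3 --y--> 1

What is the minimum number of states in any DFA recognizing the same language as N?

2

States {0,2} cannot be reached from the start state, so discard them.
P0 = {3} | {1}.
Stable partition: {3} | {1} — 2 equivalence classes.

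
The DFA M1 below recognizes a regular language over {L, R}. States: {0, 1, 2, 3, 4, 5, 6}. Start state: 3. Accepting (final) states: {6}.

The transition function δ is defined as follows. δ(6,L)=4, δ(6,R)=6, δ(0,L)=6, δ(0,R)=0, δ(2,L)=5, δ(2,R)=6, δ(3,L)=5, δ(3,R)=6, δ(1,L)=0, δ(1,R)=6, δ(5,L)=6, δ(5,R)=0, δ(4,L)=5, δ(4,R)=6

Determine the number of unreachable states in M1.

2

Starting at 3 and following transitions, the reachable set is {0, 3, 4, 5, 6}. That leaves 1, 2 unreachable — 2 in total.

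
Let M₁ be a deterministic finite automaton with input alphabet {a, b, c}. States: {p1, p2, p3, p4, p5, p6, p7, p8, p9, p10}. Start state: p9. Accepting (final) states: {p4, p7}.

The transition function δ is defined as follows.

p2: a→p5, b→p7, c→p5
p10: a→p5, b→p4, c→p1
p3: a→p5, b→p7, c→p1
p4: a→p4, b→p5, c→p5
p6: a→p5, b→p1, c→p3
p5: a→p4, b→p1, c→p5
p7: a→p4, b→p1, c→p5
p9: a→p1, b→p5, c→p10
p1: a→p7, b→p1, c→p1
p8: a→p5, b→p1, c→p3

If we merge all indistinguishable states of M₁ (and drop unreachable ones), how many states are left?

States {p2,p3,p6,p8} cannot be reached from the start state, so discard them.
Initial partition by acceptance: {p4,p7} | {p1,p5,p9,p10}.
Split {p1,p5,p9,p10} by δ(·,a) → {p1,p5} and {p9,p10}.
Split {p9,p10} by δ(·,b) → {p9} and {p10}.
Stable partition: {p4,p7} | {p1,p5} | {p9} | {p10} — 4 equivalence classes.

4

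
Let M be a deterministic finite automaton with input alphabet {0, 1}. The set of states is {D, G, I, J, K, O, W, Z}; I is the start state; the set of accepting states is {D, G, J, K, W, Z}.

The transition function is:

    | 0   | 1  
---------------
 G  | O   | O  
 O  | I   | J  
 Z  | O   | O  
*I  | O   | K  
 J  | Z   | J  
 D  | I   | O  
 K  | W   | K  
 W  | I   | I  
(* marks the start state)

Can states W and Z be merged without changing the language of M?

States {D,G} cannot be reached from the start state, so discard them.
P0 = {J,K,W,Z} | {I,O}.
Refine {J,K,W,Z} on symbol 0: members go to different blocks, giving {J,K} and {W,Z}.
The partition is now stable with 3 blocks: {J,K} | {I,O} | {W,Z}.
W and Z lie in the same block of the stable partition, so they are equivalent — no string distinguishes them.

Yes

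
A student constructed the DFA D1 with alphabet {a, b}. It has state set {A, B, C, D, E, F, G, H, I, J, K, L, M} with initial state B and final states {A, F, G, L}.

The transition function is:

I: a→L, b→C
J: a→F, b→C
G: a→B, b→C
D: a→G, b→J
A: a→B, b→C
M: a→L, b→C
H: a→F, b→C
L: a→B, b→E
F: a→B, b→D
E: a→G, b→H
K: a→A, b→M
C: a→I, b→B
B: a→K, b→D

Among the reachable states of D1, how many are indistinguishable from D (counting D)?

3

Initial partition by acceptance: {A,F,G,L} | {B,C,D,E,H,I,J,K,M}.
On input a, block {B,C,D,E,H,I,J,K,M} splits into {D,E,H,I,J,K,M} and {B,C}.
On input b, block {A,F,G,L} splits into {A,G} and {F,L}.
Refine {D,E,H,I,J,K,M} on symbol a: members go to different blocks, giving {H,I,J,M} and {D,E,K}.
On input a, block {B,C} splits into {B} and {C}.
No further refinement is possible. Final partition (6 blocks): {A,G} | {H,I,J,M} | {B} | {F,L} | {D,E,K} | {C}.
State D belongs to the block {D,E,K}, which has 3 states.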